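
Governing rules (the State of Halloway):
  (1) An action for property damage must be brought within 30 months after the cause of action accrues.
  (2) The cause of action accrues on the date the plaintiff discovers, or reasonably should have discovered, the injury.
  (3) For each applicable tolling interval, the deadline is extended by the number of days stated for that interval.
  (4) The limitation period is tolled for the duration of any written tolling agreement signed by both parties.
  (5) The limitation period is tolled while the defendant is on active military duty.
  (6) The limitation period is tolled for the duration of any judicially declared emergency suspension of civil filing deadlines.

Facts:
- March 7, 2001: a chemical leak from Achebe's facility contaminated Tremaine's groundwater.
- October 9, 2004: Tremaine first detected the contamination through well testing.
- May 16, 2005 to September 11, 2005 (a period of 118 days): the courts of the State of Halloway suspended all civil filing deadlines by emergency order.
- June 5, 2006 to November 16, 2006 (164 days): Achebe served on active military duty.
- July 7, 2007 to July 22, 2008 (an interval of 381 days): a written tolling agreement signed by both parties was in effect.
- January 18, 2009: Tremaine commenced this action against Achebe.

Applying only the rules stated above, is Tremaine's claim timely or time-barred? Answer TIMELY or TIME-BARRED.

TIMELY

Accrual is tied to discovery, so the period began on October 9, 2004 rather than on March 7, 2001 when the act occurred.
30 months from October 9, 2004 is April 9, 2007.
The period was tolled for 118 days by the emergency suspension of filing deadlines (May 16, 2005 to September 11, 2005), pushing the deadline to August 5, 2007.
The period was tolled for 164 days by the defendant's active military service (June 5, 2006 to November 16, 2006), pushing the deadline to January 16, 2008.
The period was tolled for 381 days by the written tolling agreement (July 7, 2007 to July 22, 2008), pushing the deadline to January 31, 2009.
The January 18, 2009 filing precedes the January 31, 2009 deadline; the claim is timely.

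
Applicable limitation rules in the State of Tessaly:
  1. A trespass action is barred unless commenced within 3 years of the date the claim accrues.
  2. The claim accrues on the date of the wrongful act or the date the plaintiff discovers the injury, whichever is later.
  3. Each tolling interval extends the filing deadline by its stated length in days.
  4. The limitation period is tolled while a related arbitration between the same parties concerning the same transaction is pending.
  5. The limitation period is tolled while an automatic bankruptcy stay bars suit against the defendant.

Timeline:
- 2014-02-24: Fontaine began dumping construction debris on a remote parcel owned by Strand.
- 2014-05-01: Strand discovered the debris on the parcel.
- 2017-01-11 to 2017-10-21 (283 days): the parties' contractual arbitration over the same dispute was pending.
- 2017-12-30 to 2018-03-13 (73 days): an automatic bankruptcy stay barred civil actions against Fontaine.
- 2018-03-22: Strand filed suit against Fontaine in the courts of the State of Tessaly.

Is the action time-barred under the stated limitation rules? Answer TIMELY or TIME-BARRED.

TIMELY

Taking the later of the act (2014-02-24) and discovery (2014-05-01), the claim accrued on 2014-05-01.
The untolled deadline — 3 years after 2014-05-01 — is 2017-05-01.
The period was tolled for 283 days by the pending related arbitration (2017-01-11 to 2017-10-21), pushing the deadline to 2018-02-08.
The automatic bankruptcy stay from 2017-12-30 to 2018-03-13 tolled the period for 73 days, extending the deadline to 2018-04-22.
The 2018-03-22 filing precedes the 2018-04-22 deadline; the claim is timely.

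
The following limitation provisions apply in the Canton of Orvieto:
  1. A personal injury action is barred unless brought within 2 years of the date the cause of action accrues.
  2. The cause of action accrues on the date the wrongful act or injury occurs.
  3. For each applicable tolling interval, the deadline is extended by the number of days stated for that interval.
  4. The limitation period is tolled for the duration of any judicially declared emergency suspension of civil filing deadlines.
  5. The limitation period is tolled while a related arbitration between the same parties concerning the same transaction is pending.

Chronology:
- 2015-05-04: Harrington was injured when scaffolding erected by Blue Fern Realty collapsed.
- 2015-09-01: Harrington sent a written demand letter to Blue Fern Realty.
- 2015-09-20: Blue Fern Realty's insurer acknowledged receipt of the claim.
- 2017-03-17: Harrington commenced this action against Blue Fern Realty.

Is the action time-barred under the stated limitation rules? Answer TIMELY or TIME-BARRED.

TIMELY

The limitation period began to run on 2015-05-04.
2 years from 2015-05-04 is 2017-05-04.
Nothing else in the chronology tolls or restarts the period.
Filing on 2017-03-17 beat the 2017-05-04 deadline — the action is timely.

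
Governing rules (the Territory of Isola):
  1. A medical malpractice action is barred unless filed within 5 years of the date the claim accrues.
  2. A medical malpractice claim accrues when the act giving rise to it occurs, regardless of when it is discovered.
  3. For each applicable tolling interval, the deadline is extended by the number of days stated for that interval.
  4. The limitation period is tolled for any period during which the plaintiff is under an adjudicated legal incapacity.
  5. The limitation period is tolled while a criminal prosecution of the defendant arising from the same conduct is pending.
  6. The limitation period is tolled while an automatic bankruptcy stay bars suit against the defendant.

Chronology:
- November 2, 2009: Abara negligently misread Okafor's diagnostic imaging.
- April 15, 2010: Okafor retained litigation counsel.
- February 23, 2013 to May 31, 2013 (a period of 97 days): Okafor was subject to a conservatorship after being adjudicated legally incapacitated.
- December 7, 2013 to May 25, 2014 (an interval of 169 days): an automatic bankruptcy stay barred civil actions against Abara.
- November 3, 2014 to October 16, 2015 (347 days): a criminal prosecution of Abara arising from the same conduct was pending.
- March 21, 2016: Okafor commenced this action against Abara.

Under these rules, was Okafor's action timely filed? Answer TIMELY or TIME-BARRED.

The claim accrued on November 2, 2009, when the wrongful act occurred.
Adding the 5 years base period to November 2, 2009 gives a deadline of November 2, 2014, before any tolling.
The plaintiff's legal incapacity from February 23, 2013 to May 31, 2013 tolled the period for 97 days, extending the deadline to February 7, 2015.
Because the automatic bankruptcy stay ran from December 7, 2013 to May 25, 2014, the deadline is extended by 169 days to July 26, 2015.
The pending criminal prosecution from November 3, 2014 to October 16, 2015 tolled the period for 347 days, extending the deadline to July 7, 2016.
None of the other events listed affects the running of the period under the stated rules.
Okafor filed on March 21, 2016, before the July 7, 2016 deadline, so the action is timely.

TIMELY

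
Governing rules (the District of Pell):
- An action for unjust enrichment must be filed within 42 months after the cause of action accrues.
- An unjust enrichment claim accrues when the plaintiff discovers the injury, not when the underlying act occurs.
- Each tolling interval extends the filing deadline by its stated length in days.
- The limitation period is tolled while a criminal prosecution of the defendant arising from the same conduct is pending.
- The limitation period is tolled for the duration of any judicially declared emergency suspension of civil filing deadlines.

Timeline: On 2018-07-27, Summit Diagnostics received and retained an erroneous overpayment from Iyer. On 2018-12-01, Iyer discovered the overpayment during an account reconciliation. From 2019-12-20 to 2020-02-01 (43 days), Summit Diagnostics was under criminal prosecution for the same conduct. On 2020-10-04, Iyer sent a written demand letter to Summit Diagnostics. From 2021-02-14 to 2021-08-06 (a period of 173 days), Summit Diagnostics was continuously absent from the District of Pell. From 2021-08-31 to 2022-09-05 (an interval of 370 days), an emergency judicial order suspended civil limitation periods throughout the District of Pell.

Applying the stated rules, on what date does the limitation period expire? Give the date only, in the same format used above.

Under the discovery rule, the claim accrued on 2018-12-01, when Iyer discovered the injury — not on the 2018-07-27 date of the underlying act.
The untolled deadline — 42 months after 2018-12-01 — is 2022-06-01.
The period was tolled for 43 days by the pending criminal prosecution (2019-12-20 to 2020-02-01), pushing the deadline to 2022-07-14.
The period was tolled for 370 days by the emergency suspension of filing deadlines (2021-08-31 to 2022-09-05), pushing the deadline to 2023-07-19.
Although the defendant's absence ran from 2021-02-14 to 2021-08-06, the stated rules do not make that a tolling event, so it is disregarded.
Nothing else in the chronology tolls or restarts the period.

2023-07-19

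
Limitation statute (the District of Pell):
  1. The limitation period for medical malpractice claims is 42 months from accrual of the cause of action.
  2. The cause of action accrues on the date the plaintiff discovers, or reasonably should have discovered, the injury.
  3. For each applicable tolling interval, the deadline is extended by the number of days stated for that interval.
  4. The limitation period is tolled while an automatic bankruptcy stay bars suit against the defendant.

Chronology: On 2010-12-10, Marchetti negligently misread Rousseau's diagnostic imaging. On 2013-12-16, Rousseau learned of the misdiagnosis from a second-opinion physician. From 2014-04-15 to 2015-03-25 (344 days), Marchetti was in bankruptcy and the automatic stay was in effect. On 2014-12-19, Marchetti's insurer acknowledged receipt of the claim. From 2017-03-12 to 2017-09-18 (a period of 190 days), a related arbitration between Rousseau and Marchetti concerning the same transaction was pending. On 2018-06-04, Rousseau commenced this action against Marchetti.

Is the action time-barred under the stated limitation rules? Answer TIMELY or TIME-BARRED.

The claim did not accrue until Rousseau discovered the injury on 2013-12-16; the 2010-12-10 act date does not start the clock under the stated rule.
42 months from 2013-12-16 is 2017-06-16.
Because the automatic bankruptcy stay ran from 2014-04-15 to 2015-03-25, the deadline is extended by 344 days to 2018-05-26.
No stated provision tolls the period for a pending arbitration, so the interval from 2017-03-12 to 2017-09-18 has no effect on the deadline.
The other events in the timeline have no effect on the limitation period under the stated rules.
The 2018-06-04 filing falls after the 2018-05-26 deadline; the claim is time-barred.

TIME-BARRED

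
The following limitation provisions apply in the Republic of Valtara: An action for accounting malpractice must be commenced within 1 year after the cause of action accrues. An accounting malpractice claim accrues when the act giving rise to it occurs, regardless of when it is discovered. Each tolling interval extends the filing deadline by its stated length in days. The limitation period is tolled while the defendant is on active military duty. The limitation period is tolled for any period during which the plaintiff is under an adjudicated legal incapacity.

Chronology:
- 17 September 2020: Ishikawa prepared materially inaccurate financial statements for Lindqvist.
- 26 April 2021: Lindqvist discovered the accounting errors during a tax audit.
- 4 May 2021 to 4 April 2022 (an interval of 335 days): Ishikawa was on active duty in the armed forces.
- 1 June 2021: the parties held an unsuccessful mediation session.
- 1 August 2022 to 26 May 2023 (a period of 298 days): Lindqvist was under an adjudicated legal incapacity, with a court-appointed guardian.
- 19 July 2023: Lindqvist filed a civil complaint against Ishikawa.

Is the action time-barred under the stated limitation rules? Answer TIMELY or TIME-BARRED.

TIME-BARRED

The claim accrued on 17 September 2020, when the wrongful act occurred; under the stated occurrence rule the 26 April 2021 discovery does not delay accrual.
The untolled deadline — 1 year after 17 September 2020 — is 17 September 2021.
The period was tolled for 335 days by the defendant's active military service (4 May 2021 to 4 April 2022), pushing the deadline to 18 August 2022.
Because the plaintiff's legal incapacity ran from 1 August 2022 to 26 May 2023, the deadline is extended by 298 days to 12 June 2023.
None of the other events listed affects the running of the period under the stated rules.
Lindqvist filed on 19 July 2023, after the 12 June 2023 deadline, so the action is time-barred.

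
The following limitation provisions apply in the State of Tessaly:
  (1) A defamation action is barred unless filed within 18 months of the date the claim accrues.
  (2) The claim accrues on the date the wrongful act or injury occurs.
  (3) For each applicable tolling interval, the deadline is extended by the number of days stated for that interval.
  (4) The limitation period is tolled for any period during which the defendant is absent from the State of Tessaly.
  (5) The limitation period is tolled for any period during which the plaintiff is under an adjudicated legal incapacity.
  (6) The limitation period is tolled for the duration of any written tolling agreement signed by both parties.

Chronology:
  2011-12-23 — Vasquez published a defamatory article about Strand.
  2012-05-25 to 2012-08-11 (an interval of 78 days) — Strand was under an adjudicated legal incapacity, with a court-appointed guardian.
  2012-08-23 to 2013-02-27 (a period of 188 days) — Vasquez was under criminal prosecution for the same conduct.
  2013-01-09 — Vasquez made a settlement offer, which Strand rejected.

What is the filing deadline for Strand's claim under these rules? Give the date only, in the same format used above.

2013-09-09

The limitation period began to run on 2011-12-23.
18 months from 2011-12-23 is 2013-06-23.
The period was tolled for 78 days by the plaintiff's legal incapacity (2012-05-25 to 2012-08-11), pushing the deadline to 2013-09-09.
Although a criminal prosecution ran from 2012-08-23 to 2013-02-27, the stated rules do not make that a tolling event, so it is disregarded.
Nothing else in the chronology tolls or restarts the period.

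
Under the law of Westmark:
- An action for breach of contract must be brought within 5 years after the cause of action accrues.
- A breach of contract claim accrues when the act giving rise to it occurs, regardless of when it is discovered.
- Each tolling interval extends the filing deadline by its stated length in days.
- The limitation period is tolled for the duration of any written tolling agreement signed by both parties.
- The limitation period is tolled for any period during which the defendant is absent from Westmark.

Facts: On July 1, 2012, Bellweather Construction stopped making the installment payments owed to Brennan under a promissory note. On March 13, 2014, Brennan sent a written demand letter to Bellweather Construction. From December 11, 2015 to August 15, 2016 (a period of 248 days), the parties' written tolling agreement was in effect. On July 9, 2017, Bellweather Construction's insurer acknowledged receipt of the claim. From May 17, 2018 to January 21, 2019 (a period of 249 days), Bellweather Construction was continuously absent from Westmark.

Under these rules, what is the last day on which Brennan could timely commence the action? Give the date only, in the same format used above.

The claim accrued on July 1, 2012, when the wrongful act occurred.
Adding the 5 years base period to July 1, 2012 gives a deadline of July 1, 2017, before any tolling.
The written tolling agreement from December 11, 2015 to August 15, 2016 tolled the period for 248 days, extending the deadline to March 6, 2018.
The defendant's absence from the jurisdiction from May 17, 2018 to January 21, 2019 began after the period had already run on March 6, 2018, so it has no tolling effect.
None of the other events listed affects the running of the period under the stated rules.

March 6, 2018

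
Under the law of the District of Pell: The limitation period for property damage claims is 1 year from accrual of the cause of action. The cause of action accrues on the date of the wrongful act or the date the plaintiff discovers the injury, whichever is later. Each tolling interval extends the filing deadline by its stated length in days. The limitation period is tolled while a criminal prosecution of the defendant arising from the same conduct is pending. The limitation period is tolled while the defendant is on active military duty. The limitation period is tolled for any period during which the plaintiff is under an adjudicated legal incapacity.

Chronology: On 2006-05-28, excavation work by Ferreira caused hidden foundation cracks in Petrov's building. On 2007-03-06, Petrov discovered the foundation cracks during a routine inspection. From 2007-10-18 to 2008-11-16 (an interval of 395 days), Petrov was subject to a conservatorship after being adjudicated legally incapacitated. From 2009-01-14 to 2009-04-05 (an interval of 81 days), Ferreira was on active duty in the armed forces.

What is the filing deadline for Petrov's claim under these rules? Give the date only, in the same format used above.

Because discovery on 2007-03-06 post-dates the 2006-05-28 act, accrual under the later-of rule falls on 2007-03-06.
1 year from 2007-03-06 is 2008-03-06.
The plaintiff's legal incapacity from 2007-10-18 to 2008-11-16 tolled the period for 395 days, extending the deadline to 2009-04-05.
Because the defendant's active military service ran from 2009-01-14 to 2009-04-05, the deadline is extended by 81 days to 2009-06-25.

2009-06-25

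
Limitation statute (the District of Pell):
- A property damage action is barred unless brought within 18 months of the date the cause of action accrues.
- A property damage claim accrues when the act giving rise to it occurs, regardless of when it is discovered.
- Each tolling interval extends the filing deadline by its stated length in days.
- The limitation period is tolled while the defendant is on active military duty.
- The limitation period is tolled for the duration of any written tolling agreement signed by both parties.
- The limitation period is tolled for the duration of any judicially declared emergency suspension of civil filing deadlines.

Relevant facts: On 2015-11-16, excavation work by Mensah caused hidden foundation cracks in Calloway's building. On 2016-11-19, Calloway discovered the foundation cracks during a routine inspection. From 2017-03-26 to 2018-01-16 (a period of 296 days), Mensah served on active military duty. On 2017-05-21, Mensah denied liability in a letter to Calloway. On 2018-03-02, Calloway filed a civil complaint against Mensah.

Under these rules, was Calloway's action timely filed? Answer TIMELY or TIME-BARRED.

Accrual is governed by the date of the act, so the period began to run on 2015-11-16; the later discovery on 2016-11-19 is irrelevant under the stated rule.
Adding the 18 months base period to 2015-11-16 gives a deadline of 2017-05-16, before any tolling.
The period was tolled for 296 days by the defendant's active military service (2017-03-26 to 2018-01-16), pushing the deadline to 2018-03-08.
Nothing else in the chronology tolls or restarts the period.
Filing on 2018-03-02 beat the 2018-03-08 deadline — the action is timely.

TIMELY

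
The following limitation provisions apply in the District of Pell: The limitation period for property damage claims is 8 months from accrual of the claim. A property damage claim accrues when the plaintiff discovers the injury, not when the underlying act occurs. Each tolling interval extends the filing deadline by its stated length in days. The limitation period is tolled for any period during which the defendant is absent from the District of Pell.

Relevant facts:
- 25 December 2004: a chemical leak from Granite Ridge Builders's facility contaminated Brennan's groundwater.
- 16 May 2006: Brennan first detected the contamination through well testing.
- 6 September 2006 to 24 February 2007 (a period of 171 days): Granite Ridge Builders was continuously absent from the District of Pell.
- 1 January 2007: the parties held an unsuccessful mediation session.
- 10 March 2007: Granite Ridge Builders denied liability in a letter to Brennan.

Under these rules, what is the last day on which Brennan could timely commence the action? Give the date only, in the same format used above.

6 July 2007

Under the discovery rule, the claim accrued on 16 May 2006, when Brennan discovered the injury — not on the 25 December 2004 date of the underlying act.
Adding the 8 months base period to 16 May 2006 gives a deadline of 16 January 2007, before any tolling.
The period was tolled for 171 days by the defendant's absence from the jurisdiction (6 September 2006 to 24 February 2007), pushing the deadline to 6 July 2007.
Nothing else in the chronology tolls or restarts the period.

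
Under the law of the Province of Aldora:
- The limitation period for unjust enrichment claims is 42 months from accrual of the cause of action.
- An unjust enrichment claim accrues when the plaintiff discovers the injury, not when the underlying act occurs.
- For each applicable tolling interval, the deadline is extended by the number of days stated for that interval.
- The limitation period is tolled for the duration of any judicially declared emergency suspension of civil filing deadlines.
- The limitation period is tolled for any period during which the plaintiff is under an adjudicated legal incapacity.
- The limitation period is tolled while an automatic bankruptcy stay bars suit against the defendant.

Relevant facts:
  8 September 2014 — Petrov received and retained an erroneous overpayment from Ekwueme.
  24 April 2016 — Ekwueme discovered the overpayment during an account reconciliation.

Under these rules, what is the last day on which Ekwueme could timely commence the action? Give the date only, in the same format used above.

24 October 2019

The claim did not accrue until Ekwueme discovered the injury on 24 April 2016; the 8 September 2014 act date does not start the clock under the stated rule.
42 months from 24 April 2016 is 24 October 2019.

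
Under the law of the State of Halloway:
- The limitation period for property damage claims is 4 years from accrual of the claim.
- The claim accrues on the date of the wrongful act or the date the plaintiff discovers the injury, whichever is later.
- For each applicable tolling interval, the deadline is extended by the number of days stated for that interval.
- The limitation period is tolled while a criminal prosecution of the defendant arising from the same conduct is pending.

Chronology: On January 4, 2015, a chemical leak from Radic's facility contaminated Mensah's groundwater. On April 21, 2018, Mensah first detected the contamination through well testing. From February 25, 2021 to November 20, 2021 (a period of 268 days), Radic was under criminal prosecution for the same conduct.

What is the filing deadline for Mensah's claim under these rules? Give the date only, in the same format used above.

January 14, 2023

The claim accrued on April 21, 2018 — the later of the January 4, 2015 act and the April 21, 2018 discovery.
The untolled deadline — 4 years after April 21, 2018 — is April 21, 2022.
The period was tolled for 268 days by the pending criminal prosecution (February 25, 2021 to November 20, 2021), pushing the deadline to January 14, 2023.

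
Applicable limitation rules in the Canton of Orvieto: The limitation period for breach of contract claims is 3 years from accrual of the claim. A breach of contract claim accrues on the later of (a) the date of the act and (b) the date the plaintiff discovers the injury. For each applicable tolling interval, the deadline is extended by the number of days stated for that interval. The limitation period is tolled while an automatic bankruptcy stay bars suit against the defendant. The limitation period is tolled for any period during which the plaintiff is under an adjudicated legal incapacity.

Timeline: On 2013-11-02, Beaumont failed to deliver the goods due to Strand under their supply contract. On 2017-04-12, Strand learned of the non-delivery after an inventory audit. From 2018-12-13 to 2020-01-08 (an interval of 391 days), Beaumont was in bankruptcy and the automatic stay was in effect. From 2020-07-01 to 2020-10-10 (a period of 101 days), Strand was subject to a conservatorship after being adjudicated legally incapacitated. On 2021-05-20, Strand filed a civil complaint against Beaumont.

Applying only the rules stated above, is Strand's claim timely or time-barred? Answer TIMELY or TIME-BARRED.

TIMELY

Taking the later of the act (2013-11-02) and discovery (2017-04-12), the claim accrued on 2017-04-12.
The untolled deadline — 3 years after 2017-04-12 — is 2020-04-12.
Because the automatic bankruptcy stay ran from 2018-12-13 to 2020-01-08, the deadline is extended by 391 days to 2021-05-08.
Because the plaintiff's legal incapacity ran from 2020-07-01 to 2020-10-10, the deadline is extended by 101 days to 2021-08-17.
Strand filed on 2021-05-20, before the 2021-08-17 deadline, so the action is timely.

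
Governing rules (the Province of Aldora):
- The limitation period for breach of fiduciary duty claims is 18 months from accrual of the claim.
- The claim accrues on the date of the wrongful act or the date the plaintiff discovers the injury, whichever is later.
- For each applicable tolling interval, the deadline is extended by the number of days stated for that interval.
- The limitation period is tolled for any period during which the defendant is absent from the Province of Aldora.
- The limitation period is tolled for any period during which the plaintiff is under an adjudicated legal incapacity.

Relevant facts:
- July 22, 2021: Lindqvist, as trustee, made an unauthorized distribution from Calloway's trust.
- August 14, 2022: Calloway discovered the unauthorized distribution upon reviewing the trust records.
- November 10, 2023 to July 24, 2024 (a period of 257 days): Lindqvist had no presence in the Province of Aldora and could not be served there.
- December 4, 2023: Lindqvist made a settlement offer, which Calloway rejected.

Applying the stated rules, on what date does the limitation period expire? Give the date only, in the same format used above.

Taking the later of the act (July 22, 2021) and discovery (August 14, 2022), the claim accrued on August 14, 2022.
The untolled deadline — 18 months after August 14, 2022 — is February 14, 2024.
The period was tolled for 257 days by the defendant's absence from the jurisdiction (November 10, 2023 to July 24, 2024), pushing the deadline to October 28, 2024.
The other events in the timeline have no effect on the limitation period under the stated rules.

October 28, 2024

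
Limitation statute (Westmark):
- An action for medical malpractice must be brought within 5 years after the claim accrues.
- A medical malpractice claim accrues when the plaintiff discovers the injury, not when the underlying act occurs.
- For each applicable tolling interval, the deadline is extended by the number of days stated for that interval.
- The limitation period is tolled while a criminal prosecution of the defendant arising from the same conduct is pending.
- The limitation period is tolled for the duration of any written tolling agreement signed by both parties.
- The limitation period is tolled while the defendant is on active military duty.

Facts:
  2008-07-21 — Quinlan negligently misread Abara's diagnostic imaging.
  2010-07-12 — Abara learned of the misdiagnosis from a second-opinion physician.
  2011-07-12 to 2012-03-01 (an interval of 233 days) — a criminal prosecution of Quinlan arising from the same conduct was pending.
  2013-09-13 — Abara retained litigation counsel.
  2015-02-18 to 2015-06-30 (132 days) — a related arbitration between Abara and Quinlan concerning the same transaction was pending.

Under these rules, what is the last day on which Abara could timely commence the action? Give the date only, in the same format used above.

The claim did not accrue until Abara discovered the injury on 2010-07-12; the 2008-07-21 act date does not start the clock under the stated rule.
The untolled deadline — 5 years after 2010-07-12 — is 2015-07-12.
The pending criminal prosecution from 2011-07-12 to 2012-03-01 tolled the period for 233 days, extending the deadline to 2016-03-01.
No stated provision tolls the period for a pending arbitration, so the interval from 2015-02-18 to 2015-06-30 has no effect on the deadline.
Nothing else in the chronology tolls or restarts the period.

2016-03-01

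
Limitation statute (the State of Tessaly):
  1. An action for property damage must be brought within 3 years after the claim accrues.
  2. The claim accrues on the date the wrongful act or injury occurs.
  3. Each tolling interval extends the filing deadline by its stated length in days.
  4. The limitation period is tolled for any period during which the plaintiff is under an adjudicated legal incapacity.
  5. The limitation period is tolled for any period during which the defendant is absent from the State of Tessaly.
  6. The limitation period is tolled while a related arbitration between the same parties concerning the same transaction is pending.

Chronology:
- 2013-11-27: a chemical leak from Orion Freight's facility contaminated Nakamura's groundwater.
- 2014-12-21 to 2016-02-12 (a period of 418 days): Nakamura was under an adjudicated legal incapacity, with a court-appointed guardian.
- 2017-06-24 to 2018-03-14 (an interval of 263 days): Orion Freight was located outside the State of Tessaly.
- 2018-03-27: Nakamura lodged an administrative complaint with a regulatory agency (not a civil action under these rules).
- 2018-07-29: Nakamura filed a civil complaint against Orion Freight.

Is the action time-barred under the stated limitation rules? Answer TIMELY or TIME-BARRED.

The limitation period began to run on 2013-11-27.
3 years from 2013-11-27 is 2016-11-27.
Because the plaintiff's legal incapacity ran from 2014-12-21 to 2016-02-12, the deadline is extended by 418 days to 2018-01-19.
The period was tolled for 263 days by the defendant's absence from the jurisdiction (2017-06-24 to 2018-03-14), pushing the deadline to 2018-10-09.
Nothing else in the chronology tolls or restarts the period.
Nakamura filed on 2018-07-29, before the 2018-10-09 deadline, so the action is timely.

TIMELY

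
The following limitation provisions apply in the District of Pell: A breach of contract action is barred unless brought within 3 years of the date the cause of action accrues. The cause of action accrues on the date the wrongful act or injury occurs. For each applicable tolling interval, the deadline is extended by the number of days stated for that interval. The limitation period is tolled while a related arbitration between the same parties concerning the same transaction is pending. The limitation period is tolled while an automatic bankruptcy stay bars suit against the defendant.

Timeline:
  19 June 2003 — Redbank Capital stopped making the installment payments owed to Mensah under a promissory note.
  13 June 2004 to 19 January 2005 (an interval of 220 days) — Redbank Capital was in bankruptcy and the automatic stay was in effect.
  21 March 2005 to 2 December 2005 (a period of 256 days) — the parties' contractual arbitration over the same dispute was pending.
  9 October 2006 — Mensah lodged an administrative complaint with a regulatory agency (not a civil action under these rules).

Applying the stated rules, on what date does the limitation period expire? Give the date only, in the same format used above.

8 October 2007

The cause of action accrued on 19 June 2003, the date of the act.
3 years from 19 June 2003 is 19 June 2006.
Because the automatic bankruptcy stay ran from 13 June 2004 to 19 January 2005, the deadline is extended by 220 days to 25 January 2007.
Because the pending related arbitration ran from 21 March 2005 to 2 December 2005, the deadline is extended by 256 days to 8 October 2007.
None of the other events listed affects the running of the period under the stated rules.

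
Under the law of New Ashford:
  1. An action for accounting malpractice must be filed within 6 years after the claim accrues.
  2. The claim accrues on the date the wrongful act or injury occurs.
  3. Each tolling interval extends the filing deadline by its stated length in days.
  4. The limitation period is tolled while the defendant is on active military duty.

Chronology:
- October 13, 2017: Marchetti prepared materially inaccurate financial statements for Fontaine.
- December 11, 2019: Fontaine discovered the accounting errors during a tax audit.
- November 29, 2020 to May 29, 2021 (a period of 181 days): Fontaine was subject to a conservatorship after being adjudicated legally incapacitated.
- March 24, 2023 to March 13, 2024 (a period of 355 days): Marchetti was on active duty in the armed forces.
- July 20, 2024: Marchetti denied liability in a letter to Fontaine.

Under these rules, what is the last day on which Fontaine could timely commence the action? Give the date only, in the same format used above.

October 2, 2024

Because the rule ties accrual to occurrence, the claim accrued on October 13, 2017, not on the December 11, 2019 discovery date.
Adding the 6 years base period to October 13, 2017 gives a deadline of October 13, 2023, before any tolling.
The defendant's active military service from March 24, 2023 to March 13, 2024 tolled the period for 355 days, extending the deadline to October 2, 2024.
The plaintiff's legal incapacity from November 29, 2020 to May 29, 2021 does not toll the period, because no stated rule makes the plaintiff's incapacity a tolling event.
The other events in the timeline have no effect on the limitation period under the stated rules.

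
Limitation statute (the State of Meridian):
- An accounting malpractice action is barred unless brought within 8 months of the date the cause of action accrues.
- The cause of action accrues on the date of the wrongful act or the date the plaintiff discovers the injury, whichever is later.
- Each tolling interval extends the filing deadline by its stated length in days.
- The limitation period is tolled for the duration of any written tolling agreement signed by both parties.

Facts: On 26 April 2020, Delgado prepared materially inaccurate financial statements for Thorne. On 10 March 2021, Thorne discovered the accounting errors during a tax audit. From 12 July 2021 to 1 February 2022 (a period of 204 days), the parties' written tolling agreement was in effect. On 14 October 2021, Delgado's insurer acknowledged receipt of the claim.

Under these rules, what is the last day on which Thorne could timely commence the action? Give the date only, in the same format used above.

The claim accrued on 10 March 2021 — the later of the 26 April 2020 act and the 10 March 2021 discovery.
Adding the 8 months base period to 10 March 2021 gives a deadline of 10 November 2021, before any tolling.
Because the written tolling agreement ran from 12 July 2021 to 1 February 2022, the deadline is extended by 204 days to 2 June 2022.
None of the other events listed affects the running of the period under the stated rules.

2 June 2022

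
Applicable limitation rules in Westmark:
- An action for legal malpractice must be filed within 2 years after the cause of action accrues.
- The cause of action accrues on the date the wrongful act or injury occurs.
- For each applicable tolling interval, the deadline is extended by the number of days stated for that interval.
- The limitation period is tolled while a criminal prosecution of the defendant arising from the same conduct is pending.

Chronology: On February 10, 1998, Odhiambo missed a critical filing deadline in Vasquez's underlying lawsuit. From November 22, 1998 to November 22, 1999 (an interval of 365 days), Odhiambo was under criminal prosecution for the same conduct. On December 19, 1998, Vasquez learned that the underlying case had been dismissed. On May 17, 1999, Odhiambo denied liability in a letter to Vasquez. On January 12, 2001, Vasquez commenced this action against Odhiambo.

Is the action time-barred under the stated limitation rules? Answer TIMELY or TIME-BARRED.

TIMELY

Because the rule ties accrual to occurrence, the claim accrued on February 10, 1998, not on the December 19, 1998 discovery date.
The untolled deadline — 2 years after February 10, 1998 — is February 10, 2000.
The period was tolled for 365 days by the pending criminal prosecution (November 22, 1998 to November 22, 1999), pushing the deadline to February 9, 2001.
Nothing else in the chronology tolls or restarts the period.
The January 12, 2001 filing precedes the February 9, 2001 deadline; the claim is timely.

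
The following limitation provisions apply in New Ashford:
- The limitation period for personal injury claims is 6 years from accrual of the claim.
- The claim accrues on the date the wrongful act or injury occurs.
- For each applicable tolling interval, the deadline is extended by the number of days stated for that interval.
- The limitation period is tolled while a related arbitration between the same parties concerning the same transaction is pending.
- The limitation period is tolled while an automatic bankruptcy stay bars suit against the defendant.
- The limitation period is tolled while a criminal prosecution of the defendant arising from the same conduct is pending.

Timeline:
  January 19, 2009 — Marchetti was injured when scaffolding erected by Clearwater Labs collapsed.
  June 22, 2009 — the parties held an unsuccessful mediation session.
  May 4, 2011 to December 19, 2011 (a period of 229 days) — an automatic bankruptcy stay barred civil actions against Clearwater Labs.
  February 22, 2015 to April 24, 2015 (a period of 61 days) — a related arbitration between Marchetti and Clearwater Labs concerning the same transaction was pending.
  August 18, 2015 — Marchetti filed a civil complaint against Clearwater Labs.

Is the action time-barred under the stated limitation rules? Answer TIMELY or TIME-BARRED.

TIMELY

The claim accrued on January 19, 2009, when the wrongful act occurred.
6 years from January 19, 2009 is January 19, 2015.
The automatic bankruptcy stay from May 4, 2011 to December 19, 2011 tolled the period for 229 days, extending the deadline to September 5, 2015.
Because the pending related arbitration ran from February 22, 2015 to April 24, 2015, the deadline is extended by 61 days to November 5, 2015.
Nothing else in the chronology tolls or restarts the period.
The August 18, 2015 filing precedes the November 5, 2015 deadline; the claim is timely.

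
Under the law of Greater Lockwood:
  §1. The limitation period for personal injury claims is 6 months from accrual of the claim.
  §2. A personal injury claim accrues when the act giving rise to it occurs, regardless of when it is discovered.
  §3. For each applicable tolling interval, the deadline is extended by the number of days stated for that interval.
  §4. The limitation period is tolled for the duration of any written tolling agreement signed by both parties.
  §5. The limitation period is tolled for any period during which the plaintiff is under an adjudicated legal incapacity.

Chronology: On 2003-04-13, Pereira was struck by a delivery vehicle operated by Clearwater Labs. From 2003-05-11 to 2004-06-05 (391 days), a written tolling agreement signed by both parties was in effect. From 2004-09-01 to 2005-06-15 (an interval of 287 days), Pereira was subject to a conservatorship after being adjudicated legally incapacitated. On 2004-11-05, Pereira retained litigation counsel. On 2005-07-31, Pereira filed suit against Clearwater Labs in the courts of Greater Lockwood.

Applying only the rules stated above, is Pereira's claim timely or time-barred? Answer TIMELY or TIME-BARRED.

TIMELY

The claim accrued on 2003-04-13, when the wrongful act occurred.
6 months from 2003-04-13 is 2003-10-13.
The period was tolled for 391 days by the written tolling agreement (2003-05-11 to 2004-06-05), pushing the deadline to 2004-11-07.
The plaintiff's legal incapacity from 2004-09-01 to 2005-06-15 tolled the period for 287 days, extending the deadline to 2005-08-21.
The other events in the timeline have no effect on the limitation period under the stated rules.
Filing on 2005-07-31 beat the 2005-08-21 deadline — the action is timely.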